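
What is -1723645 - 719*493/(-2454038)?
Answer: -145858274967/84622 ≈ -1.7236e+6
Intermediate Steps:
-1723645 - 719*493/(-2454038) = -1723645 - 354467*(-1)/2454038 = -1723645 - 1*(-12223/84622) = -1723645 + 12223/84622 = -145858274967/84622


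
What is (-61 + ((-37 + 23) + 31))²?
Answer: 1936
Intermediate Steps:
(-61 + ((-37 + 23) + 31))² = (-61 + (-14 + 31))² = (-61 + 17)² = (-44)² = 1936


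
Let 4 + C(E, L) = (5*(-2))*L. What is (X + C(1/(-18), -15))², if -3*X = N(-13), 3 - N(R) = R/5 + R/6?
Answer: 166590649/8100 ≈ 20567.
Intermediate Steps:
N(R) = 3 - 11*R/30 (N(R) = 3 - (R/5 + R/6) = 3 - 11*R/30)
C(E, L) = -4 - 10*L (C(E, L) = -4 + (5*(-2))*L = -4 - 10*L)
X = -233/90 (X = -(3 - 11/30*(-13))/3 = -(3 + 143/30)/3 = -⅓*233/30 = -233/90 ≈ -2.5889)
(X + C(1/(-18), -15))² = (-233/90 + (-4 - 10*(-15)))² = (-233/90 + (-4 + 150))² = (-233/90 + 146)² = (12907/90)² = 166590649/8100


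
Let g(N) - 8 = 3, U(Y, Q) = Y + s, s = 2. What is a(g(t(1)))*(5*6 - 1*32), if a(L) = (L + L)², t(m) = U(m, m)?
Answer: -968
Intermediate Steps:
U(Y, Q) = 2 + Y (U(Y, Q) = Y + 2 = 2 + Y)
t(m) = 2 + m
g(N) = 11 (g(N) = 8 + 3 = 11)
a(L) = 4*L² (a(L) = (2*L)² = 4*L²)
a(g(t(1)))*(5*6 - 1*32) = (4*11²)*(5*6 - 1*32) = (4*121)*(30 - 32) = 484*(-2) = -968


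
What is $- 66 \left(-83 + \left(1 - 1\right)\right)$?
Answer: $5478$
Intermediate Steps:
$- 66 \left(-83 + \left(1 - 1\right)\right) = - 66 \left(-83 + 0\right) = \left(-66\right) \left(-83\right) = 5478$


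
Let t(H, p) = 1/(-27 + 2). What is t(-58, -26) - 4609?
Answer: -115226/25 ≈ -4609.0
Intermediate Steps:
t(H, p) = -1/25 (t(H, p) = 1/(-25) = -1/25)
t(-58, -26) - 4609 = -1/25 - 4609 = -115226/25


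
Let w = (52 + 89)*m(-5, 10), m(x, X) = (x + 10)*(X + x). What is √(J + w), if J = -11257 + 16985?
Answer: √9253 ≈ 96.193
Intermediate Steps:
m(x, X) = (10 + x)*(X + x)
J = 5728
w = 3525 (w = (52 + 89)*((-5)² + 10*10 + 10*(-5) + 10*(-5)) = 141*(25 + 100 - 50 - 50) = 141*25 = 3525)
√(J + w) = √(5728 + 3525) = √9253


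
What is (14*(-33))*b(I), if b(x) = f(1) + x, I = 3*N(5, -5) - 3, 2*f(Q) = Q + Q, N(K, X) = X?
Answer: 7854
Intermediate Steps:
f(Q) = Q (f(Q) = (Q + Q)/2 = (2*Q)/2 = Q)
I = -18 (I = 3*(-5) - 3 = -15 - 3 = -18)
b(x) = 1 + x
(14*(-33))*b(I) = (14*(-33))*(1 - 18) = -462*(-17) = 7854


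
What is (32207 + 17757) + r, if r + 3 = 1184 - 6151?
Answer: 44994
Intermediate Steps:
r = -4970 (r = -3 + (1184 - 6151) = -3 - 4967 = -4970)
(32207 + 17757) + r = (32207 + 17757) - 4970 = 49964 - 4970 = 44994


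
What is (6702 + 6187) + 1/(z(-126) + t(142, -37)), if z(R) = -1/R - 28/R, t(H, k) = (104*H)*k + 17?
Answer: 887359251679/68846245 ≈ 12889.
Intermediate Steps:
t(H, k) = 17 + 104*H*k (t(H, k) = 104*H*k + 17 = 17 + 104*H*k)
z(R) = -29/R
(6702 + 6187) + 1/(z(-126) + t(142, -37)) = (6702 + 6187) + 1/(-29/(-126) + (17 + 104*142*(-37))) = 12889 + 1/(-29*(-1/126) + (17 - 546416)) = 12889 + 1/(29/126 - 546399) = 12889 + 1/(-68846245/126) = 12889 - 126/68846245 = 887359251679/68846245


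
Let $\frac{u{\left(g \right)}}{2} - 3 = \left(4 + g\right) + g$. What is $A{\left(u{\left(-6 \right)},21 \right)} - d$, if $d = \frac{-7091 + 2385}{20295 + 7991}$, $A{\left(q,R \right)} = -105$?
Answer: $- \frac{1482662}{14143} \approx -104.83$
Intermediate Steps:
$u{\left(g \right)} = 14 + 4 g$ ($u{\left(g \right)} = 6 + 2 \left(\left(4 + g\right) + g\right) = 6 + 2 \left(4 + 2 g\right) = 6 + \left(8 + 4 g\right) = 14 + 4 g$)
$d = - \frac{2353}{14143}$ ($d = - \frac{4706}{28286} = \left(-4706\right) \frac{1}{28286} = - \frac{2353}{14143} \approx -0.16637$)
$A{\left(u{\left(-6 \right)},21 \right)} - d = -105 - - \frac{2353}{14143} = -105 + \frac{2353}{14143} = - \frac{1482662}{14143}$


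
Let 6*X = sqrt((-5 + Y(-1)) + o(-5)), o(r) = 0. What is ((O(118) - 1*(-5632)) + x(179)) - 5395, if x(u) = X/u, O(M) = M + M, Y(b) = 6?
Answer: 508003/1074 ≈ 473.00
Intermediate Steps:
O(M) = 2*M
X = 1/6 (X = sqrt((-5 + 6) + 0)/6 = sqrt(1 + 0)/6 = sqrt(1)/6 = (1/6)*1 = 1/6 ≈ 0.16667)
x(u) = 1/(6*u)
((O(118) - 1*(-5632)) + x(179)) - 5395 = ((2*118 - 1*(-5632)) + (1/6)/179) - 5395 = ((236 + 5632) + (1/6)*(1/179)) - 5395 = (5868 + 1/1074) - 5395 = 6302233/1074 - 5395 = 508003/1074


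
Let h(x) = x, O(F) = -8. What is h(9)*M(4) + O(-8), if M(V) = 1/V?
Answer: -23/4 ≈ -5.7500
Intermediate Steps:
h(9)*M(4) + O(-8) = 9/4 - 8 = -23/4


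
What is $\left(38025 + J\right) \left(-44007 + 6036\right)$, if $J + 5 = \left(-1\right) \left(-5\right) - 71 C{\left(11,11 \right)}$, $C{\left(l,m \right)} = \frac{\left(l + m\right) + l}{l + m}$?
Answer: $- \frac{2879606727}{2} \approx -1.4398 \cdot 10^{9}$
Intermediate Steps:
$C{\left(l,m \right)} = \frac{m + 2 l}{l + m}$
$J = - \frac{213}{2}$ ($J = -5 - \left(-5 + 71 \frac{11 + 2 \cdot 11}{11 + 11}\right) = -5 + \left(5 - 71 \frac{11 + 22}{22}\right) = -5 + \left(5 - 71 \cdot \frac{1}{22} \cdot 33\right) = -5 + \left(5 - \frac{213}{2}\right) = -5 - \frac{203}{2} = - \frac{213}{2} \approx -106.5$)
$\left(38025 + J\right) \left(-44007 + 6036\right) = \left(38025 - \frac{213}{2}\right) \left(-44007 + 6036\right) = \frac{75837}{2} \left(-37971\right) = - \frac{2879606727}{2}$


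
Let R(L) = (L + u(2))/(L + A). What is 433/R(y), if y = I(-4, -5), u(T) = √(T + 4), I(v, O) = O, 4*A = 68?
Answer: -25980/19 - 5196*√6/19 ≈ -2037.2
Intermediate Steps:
A = 17 (A = (¼)*68 = 17)
u(T) = √(4 + T)
y = -5
R(L) = (L + √6)/(17 + L) (R(L) = (L + √(4 + 2))/(L + 17) = (L + √6)/(17 + L))
433/R(y) = 433/(((-5 + √6)/(17 - 5))) = 433/(((-5 + √6)/12)) = 433/(-5/12 + √6/12)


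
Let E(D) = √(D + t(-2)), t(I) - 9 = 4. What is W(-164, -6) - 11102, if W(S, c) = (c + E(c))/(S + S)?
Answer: -1820725/164 - √7/328 ≈ -11102.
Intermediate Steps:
t(I) = 13 (t(I) = 9 + 4 = 13)
E(D) = √(13 + D) (E(D) = √(D + 13) = √(13 + D))
W(S, c) = (c + √(13 + c))/(2*S) (W(S, c) = (c + √(13 + c))/(S + S) = (c + √(13 + c))/((2*S)) = (c + √(13 + c))*(1/(2*S)) = (c + √(13 + c))/(2*S))
W(-164, -6) - 11102 = (½)*(-6 + √(13 - 6))/(-164) - 11102 = (½)*(-1/164)*(-6 + √7) - 11102 = (3/164 - √7/328) - 11102 = -1820725/164 - √7/328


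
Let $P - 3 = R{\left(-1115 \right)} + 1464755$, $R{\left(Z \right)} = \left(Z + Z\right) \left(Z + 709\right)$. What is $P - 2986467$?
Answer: $-616329$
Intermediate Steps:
$R{\left(Z \right)} = 2 Z \left(709 + Z\right)$
$P = 2370138$ ($P = 3 + \left(2 \left(-1115\right) \left(709 - 1115\right) + 1464755\right) = 3 + \left(2 \left(-1115\right) \left(-406\right) + 1464755\right) = 3 + \left(905380 + 1464755\right) = 3 + 2370135 = 2370138$)
$P - 2986467 = 2370138 - 2986467 = -616329$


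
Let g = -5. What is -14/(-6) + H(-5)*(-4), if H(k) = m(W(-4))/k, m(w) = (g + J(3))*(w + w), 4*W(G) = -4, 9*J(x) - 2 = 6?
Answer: 401/45 ≈ 8.9111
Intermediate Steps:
J(x) = 8/9 (J(x) = 2/9 + (⅑)*6 = 2/9 + ⅔ = 8/9)
W(G) = -1 (W(G) = (¼)*(-4) = -1)
m(w) = -74*w/9 (m(w) = (-5 + 8/9)*(w + w) = -74*w/9)
H(k) = 74/(9*k) (H(k) = (-74/9*(-1))/k = 74/(9*k))
-14/(-6) + H(-5)*(-4) = -14/(-6) + ((74/9)/(-5))*(-4) = -14*(-⅙) + ((74/9)*(-⅕))*(-4) = 7/3 - 74/45*(-4) = 7/3 + 296/45 = 401/45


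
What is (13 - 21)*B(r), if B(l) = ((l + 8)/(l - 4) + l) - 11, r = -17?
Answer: 1544/7 ≈ 220.57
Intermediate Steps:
B(l) = -11 + l + (8 + l)/(-4 + l) (B(l) = ((8 + l)/(-4 + l) + l) - 11 = (l + (8 + l)/(-4 + l)) - 11 = -11 + l + (8 + l)/(-4 + l))
(13 - 21)*B(r) = (13 - 21)*((52 + (-17)² - 14*(-17))/(-4 - 17)) = -8*(52 + 289 + 238)/(-21) = -(-8)*579/21 = -8*(-193/7) = 1544/7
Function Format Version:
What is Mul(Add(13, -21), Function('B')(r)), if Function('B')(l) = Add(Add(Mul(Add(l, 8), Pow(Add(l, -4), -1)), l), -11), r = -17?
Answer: Rational(1544, 7) ≈ 220.57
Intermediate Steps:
Function('B')(l) = Add(-11, l, Mul(Pow(Add(-4, l), -1), Add(8, l))) (Function('B')(l) = Add(Add(Mul(Add(8, l), Pow(Add(-4, l), -1)), l), -11) = Add(Add(Mul(Pow(Add(-4, l), -1), Add(8, l)), l), -11) = Add(Add(l, Mul(Pow(Add(-4, l), -1), Add(8, l))), -11) = Add(-11, l, Mul(Pow(Add(-4, l), -1), Add(8, l))))
Mul(Add(13, -21), Function('B')(r)) = Mul(Add(13, -21), Mul(Pow(Add(-4, -17), -1), Add(52, Pow(-17, 2), Mul(-14, -17)))) = Mul(-8, Mul(Pow(-21, -1), Add(52, 289, 238))) = Mul(-8, Mul(Rational(-1, 21), 579)) = Mul(-8, Rational(-193, 7)) = Rational(1544, 7)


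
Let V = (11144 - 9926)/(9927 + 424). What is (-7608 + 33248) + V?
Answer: 265400858/10351 ≈ 25640.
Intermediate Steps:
V = 1218/10351 ≈ 0.11767
(-7608 + 33248) + V = (-7608 + 33248) + 1218/10351 = 25640 + 1218/10351 = 265400858/10351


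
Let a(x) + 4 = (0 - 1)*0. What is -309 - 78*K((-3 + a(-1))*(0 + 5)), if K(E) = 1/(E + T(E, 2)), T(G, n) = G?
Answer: -10776/35 ≈ -307.89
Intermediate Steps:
a(x) = -4 (a(x) = -4 + (0 - 1)*0 = -4 - 1*0 = -4 + 0 = -4)
K(E) = 1/(2*E) (K(E) = 1/(E + E) = 1/(2*E))
-309 - 78*K((-3 + a(-1))*(0 + 5)) = -309 - 39/((-3 - 4)*(0 + 5)) = -309 - 39/((-7*5)) = -309 - 39/(-35) = -309 - 39*(-1)/35 = -309 - 78*(-1/70) = -309 + 39/35 = -10776/35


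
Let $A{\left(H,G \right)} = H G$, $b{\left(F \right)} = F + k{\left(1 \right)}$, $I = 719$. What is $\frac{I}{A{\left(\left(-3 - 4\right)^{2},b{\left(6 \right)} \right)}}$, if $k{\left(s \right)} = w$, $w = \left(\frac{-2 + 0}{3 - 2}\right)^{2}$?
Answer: $\frac{719}{490} \approx 1.4673$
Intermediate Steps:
$w = 4$ ($w = \left(- \frac{2}{1}\right)^{2} = \left(\left(-2\right) 1\right)^{2} = \left(-2\right)^{2} = 4$)
$k{\left(s \right)} = 4$
$b{\left(F \right)} = 4 + F$ ($b{\left(F \right)} = F + 4 = 4 + F$)
$A{\left(H,G \right)} = G H$
$\frac{I}{A{\left(\left(-3 - 4\right)^{2},b{\left(6 \right)} \right)}} = \frac{719}{\left(4 + 6\right) \left(-3 - 4\right)^{2}} = \frac{719}{10 \left(-7\right)^{2}} = \frac{719}{10 \cdot 49} = \frac{719}{490}$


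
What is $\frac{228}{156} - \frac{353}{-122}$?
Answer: $\frac{6907}{1586} \approx 4.355$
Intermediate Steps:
$\frac{228}{156} - \frac{353}{-122} = 228 \cdot \frac{1}{156} - - \frac{353}{122} = \frac{19}{13} + \frac{353}{122} = \frac{6907}{1586}$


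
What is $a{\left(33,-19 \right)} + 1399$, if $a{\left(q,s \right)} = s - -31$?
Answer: $1411$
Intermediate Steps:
$a{\left(q,s \right)} = 31 + s$ ($a{\left(q,s \right)} = s + 31 = 31 + s$)
$a{\left(33,-19 \right)} + 1399 = \left(31 - 19\right) + 1399 = 12 + 1399 = 1411$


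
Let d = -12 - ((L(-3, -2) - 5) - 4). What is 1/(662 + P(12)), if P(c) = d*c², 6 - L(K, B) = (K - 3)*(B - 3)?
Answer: 1/3686 ≈ 0.00027130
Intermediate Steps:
L(K, B) = 6 - (-3 + B)*(-3 + K) (L(K, B) = 6 - (K - 3)*(B - 3) = 6 - (-3 + K)*(-3 + B) = 6 - (-3 + B)*(-3 + K))
d = 21 (d = -12 - (((-3 + 3*(-2) + 3*(-3) - 1*(-2)*(-3)) - 5) - 4) = -12 - (((-3 - 6 - 9 - 6) - 5) - 4) = -12 - ((-24 - 5) - 4) = -12 - (-29 - 4) = -12 - 1*(-33) = -12 + 33 = 21)
P(c) = 21*c²
1/(662 + P(12)) = 1/(662 + 21*12²) = 1/(662 + 21*144) = 1/(662 + 3024) = 1/3686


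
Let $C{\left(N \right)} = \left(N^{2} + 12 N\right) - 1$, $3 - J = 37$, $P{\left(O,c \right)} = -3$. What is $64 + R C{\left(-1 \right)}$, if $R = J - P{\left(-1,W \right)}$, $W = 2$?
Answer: $436$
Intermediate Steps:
$J = -34$ ($J = 3 - 37 = -34$)
$C{\left(N \right)} = -1 + N^{2} + 12 N$
$R = -31$ ($R = -34 - -3 = -34 + 3 = -31$)
$64 + R C{\left(-1 \right)} = 64 - 31 \left(-1 + \left(-1\right)^{2} + 12 \left(-1\right)\right) = 64 - 31 \left(-1 + 1 - 12\right) = 64 - -372 = 64 + 372 = 436$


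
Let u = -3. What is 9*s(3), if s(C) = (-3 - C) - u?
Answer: -27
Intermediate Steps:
s(C) = -C (s(C) = (-3 - C) - 1*(-3) = (-3 - C) + 3 = -C)
9*s(3) = 9*(-1*3) = 9*(-3) = -27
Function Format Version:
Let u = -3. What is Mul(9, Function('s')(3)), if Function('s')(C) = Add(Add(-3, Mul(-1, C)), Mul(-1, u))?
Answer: -27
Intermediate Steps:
Function('s')(C) = Mul(-1, C) (Function('s')(C) = Add(Add(-3, Mul(-1, C)), Mul(-1, -3)) = Add(Add(-3, Mul(-1, C)), 3) = Mul(-1, C))
Mul(9, Function('s')(3)) = Mul(9, Mul(-1, 3)) = Mul(9, -3) = -27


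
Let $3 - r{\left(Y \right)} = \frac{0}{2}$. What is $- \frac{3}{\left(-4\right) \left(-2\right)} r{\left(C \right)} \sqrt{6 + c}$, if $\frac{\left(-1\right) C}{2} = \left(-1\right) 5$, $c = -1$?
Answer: $- \frac{9 \sqrt{5}}{8} \approx -2.5156$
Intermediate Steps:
$C = 10$ ($C = - 2 \left(\left(-1\right) 5\right) = \left(-2\right) \left(-5\right) = 10$)
$r{\left(Y \right)} = 3$ ($r{\left(Y \right)} = 3 - \frac{0}{2} = 3 - 0 \cdot \frac{1}{2} = 3 - 0 = 3 + 0 = 3$)
$- \frac{3}{\left(-4\right) \left(-2\right)} r{\left(C \right)} \sqrt{6 + c} = - \frac{3}{\left(-4\right) \left(-2\right)} 3 \sqrt{6 - 1} = - \frac{3}{8} \cdot 3 \sqrt{5} = \left(-3\right) \frac{1}{8} \cdot 3 \sqrt{5} = \left(- \frac{3}{8}\right) 3 \sqrt{5} = - \frac{9 \sqrt{5}}{8}$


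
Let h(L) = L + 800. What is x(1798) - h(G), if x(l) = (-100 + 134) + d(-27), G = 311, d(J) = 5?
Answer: -1072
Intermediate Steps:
x(l) = 39 (x(l) = (-100 + 134) + 5 = 34 + 5 = 39)
h(L) = 800 + L
x(1798) - h(G) = 39 - (800 + 311) = 39 - 1*1111 = 39 - 1111 = -1072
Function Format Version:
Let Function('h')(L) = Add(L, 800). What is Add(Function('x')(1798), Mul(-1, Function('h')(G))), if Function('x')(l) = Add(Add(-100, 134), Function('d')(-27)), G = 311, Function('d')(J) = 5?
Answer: -1072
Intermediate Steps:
Function('x')(l) = 39 (Function('x')(l) = Add(Add(-100, 134), 5) = Add(34, 5) = 39)
Function('h')(L) = Add(800, L)
Add(Function('x')(1798), Mul(-1, Function('h')(G))) = Add(39, Mul(-1, Add(800, 311))) = Add(39, Mul(-1, 1111)) = Add(39, -1111) = -1072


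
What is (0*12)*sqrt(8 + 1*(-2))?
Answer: 0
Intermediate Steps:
(0*12)*sqrt(8 + 1*(-2)) = 0*sqrt(8 - 2) = 0*sqrt(6) = 0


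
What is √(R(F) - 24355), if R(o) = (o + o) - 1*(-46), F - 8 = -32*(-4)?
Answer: 43*I*√13 ≈ 155.04*I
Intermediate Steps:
F = 136 (F = 8 - 32*(-4) = 8 + 128 = 136)
R(o) = 46 + 2*o (R(o) = 2*o + 46 = 46 + 2*o)
√(R(F) - 24355) = √((46 + 2*136) - 24355) = √((46 + 272) - 24355) = √(318 - 24355) = √(-24037) = 43*I*√13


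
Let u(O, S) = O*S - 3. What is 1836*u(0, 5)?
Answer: -5508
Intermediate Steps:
u(O, S) = -3 + O*S
1836*u(0, 5) = 1836*(-3 + 0*5) = 1836*(-3 + 0) = 1836*(-3) = -5508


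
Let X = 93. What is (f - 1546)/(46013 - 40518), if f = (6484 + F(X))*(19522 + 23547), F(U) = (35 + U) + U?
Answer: 288776099/5495 ≈ 52553.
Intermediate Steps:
F(U) = 35 + 2*U
f = 288777645 (f = (6484 + (35 + 2*93))*(19522 + 23547) = (6484 + (35 + 186))*43069 = (6484 + 221)*43069 = 6705*43069 = 288777645)
(f - 1546)/(46013 - 40518) = (288777645 - 1546)/(46013 - 40518) = 288776099/5495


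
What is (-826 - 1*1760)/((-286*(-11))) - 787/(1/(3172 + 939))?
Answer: -5089217854/1573 ≈ -3.2354e+6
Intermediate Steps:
(-826 - 1*1760)/((-286*(-11))) - 787/(1/(3172 + 939)) = (-826 - 1760)/3146 - 787/(1/4111) = -2586*1/3146 - 787/1/4111 = -1293/1573 - 787*4111 = -1293/1573 - 3235357 = -5089217854/1573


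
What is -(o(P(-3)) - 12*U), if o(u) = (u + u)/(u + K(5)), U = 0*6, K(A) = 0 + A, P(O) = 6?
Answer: -12/11 ≈ -1.0909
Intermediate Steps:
K(A) = A
U = 0
o(u) = 2*u/(5 + u) (o(u) = (u + u)/(u + 5) = (2*u)/(5 + u) = 2*u/(5 + u))
-(o(P(-3)) - 12*U) = -(2*6/(5 + 6) - 12*0) = -(2*6/11 + 0) = -(2*6*(1/11) + 0) = -(12/11 + 0) = -1*12/11 = -12/11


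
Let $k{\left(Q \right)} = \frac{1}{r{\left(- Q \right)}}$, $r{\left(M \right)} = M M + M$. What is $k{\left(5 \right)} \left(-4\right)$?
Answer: $- \frac{1}{5} \approx -0.2$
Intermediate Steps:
$r{\left(M \right)} = M + M^{2}$ ($r{\left(M \right)} = M^{2} + M = M + M^{2}$)
$k{\left(Q \right)} = - \frac{1}{Q \left(1 - Q\right)}$ ($k{\left(Q \right)} = \frac{1}{- Q \left(1 - Q\right)} = \frac{1}{\left(-1\right) Q \left(1 - Q\right)} = - \frac{1}{Q \left(1 - Q\right)}$)
$k{\left(5 \right)} \left(-4\right) = \frac{1}{5 \left(-1 + 5\right)} \left(-4\right) = \frac{1}{5 \cdot 4} \left(-4\right) = \frac{1}{5} \cdot \frac{1}{4} \left(-4\right) = \frac{1}{20} \left(-4\right) = - \frac{1}{5}$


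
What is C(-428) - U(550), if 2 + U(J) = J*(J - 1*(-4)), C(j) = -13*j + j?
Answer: -299562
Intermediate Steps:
C(j) = -12*j
U(J) = -2 + J*(4 + J) (U(J) = -2 + J*(J - 1*(-4)) = -2 + J*(J + 4) = -2 + J*(4 + J))
C(-428) - U(550) = -12*(-428) - (-2 + 550² + 4*550) = 5136 - (-2 + 302500 + 2200) = 5136 - 1*304698 = 5136 - 304698 = -299562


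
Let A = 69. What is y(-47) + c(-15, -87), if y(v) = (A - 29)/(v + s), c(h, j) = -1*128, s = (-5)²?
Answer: -1428/11 ≈ -129.82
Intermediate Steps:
s = 25
c(h, j) = -128
y(v) = 40/(25 + v) (y(v) = (69 - 29)/(v + 25) = 40/(25 + v))
y(-47) + c(-15, -87) = 40/(25 - 47) - 128 = 40/(-22) - 128 = 40*(-1/22) - 128 = -20/11 - 128 = -1428/11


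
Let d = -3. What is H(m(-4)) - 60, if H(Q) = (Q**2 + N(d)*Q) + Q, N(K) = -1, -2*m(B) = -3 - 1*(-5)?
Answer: -59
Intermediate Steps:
m(B) = -1 (m(B) = -(-3 - 1*(-5))/2 = -(-3 + 5)/2 = -1/2*2 = -1)
H(Q) = Q**2 (H(Q) = (Q**2 - Q) + Q = Q**2)
H(m(-4)) - 60 = (-1)**2 - 60 = 1 - 60 = -59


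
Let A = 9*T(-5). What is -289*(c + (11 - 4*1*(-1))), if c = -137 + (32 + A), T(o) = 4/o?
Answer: 140454/5 ≈ 28091.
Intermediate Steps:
A = -36/5 (A = 9*(4/(-5)) = 9*(4*(-1/5)) = 9*(-4/5) = -36/5 ≈ -7.2000)
c = -561/5 (c = -137 + (32 - 36/5) = -137 + 124/5 = -561/5 ≈ -112.20)
-289*(c + (11 - 4*1*(-1))) = -289*(-561/5 + (11 - 4*1*(-1))) = -289*(-561/5 + (11 - 4*(-1))) = -289*(-561/5 + (11 + 4)) = -289*(-561/5 + 15) = -289*(-486/5) = 140454/5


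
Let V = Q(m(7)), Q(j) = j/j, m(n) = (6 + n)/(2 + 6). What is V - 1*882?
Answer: -881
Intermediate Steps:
m(n) = ¾ + n/8 (m(n) = (6 + n)/8 = (6 + n)*(⅛) = ¾ + n/8)
Q(j) = 1
V = 1
V - 1*882 = 1 - 1*882 = 1 - 882 = -881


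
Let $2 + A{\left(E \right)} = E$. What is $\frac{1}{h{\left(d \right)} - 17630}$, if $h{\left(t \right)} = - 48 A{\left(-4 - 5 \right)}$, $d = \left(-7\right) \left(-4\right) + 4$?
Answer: $- \frac{1}{17102} \approx -5.8473 \cdot 10^{-5}$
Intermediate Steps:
$A{\left(E \right)} = -2 + E$
$d = 32$ ($d = 28 + 4 = 32$)
$h{\left(t \right)} = 528$ ($h{\left(t \right)} = - 48 \left(-2 - 9\right) = \left(-48\right) \left(-11\right) = 528$)
$\frac{1}{h{\left(d \right)} - 17630} = \frac{1}{528 - 17630} = \frac{1}{-17102} = - \frac{1}{17102}$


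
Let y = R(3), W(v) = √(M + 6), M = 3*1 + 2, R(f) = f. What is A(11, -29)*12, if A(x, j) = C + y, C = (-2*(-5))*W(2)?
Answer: 36 + 120*√11 ≈ 434.00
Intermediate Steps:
M = 5 (M = 3 + 2 = 5)
W(v) = √11 (W(v) = √(5 + 6) = √11)
C = 10*√11 (C = (-2*(-5))*√11 = 10*√11 ≈ 33.166)
y = 3
A(x, j) = 3 + 10*√11 (A(x, j) = 10*√11 + 3 = 3 + 10*√11)
A(11, -29)*12 = (3 + 10*√11)*12 = 36 + 120*√11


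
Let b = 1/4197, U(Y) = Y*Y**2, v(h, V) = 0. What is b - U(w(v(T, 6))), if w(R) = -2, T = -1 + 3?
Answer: 33577/4197 ≈ 8.0002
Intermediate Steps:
T = 2
U(Y) = Y**3
b = 1/4197 ≈ 0.00023827
b - U(w(v(T, 6))) = 1/4197 - 1*(-2)**3 = 1/4197 - 1*(-8) = 1/4197 + 8 = 33577/4197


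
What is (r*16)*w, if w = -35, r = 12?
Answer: -6720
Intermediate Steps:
(r*16)*w = (12*16)*(-35) = 192*(-35) = -6720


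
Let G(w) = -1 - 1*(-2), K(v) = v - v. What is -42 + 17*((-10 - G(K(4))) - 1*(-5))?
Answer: -144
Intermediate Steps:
K(v) = 0
G(w) = 1 (G(w) = -1 + 2 = 1)
-42 + 17*((-10 - G(K(4))) - 1*(-5)) = -42 + 17*((-10 - 1*1) - 1*(-5)) = -42 + 17*((-10 - 1) + 5) = -42 + 17*(-11 + 5) = -42 + 17*(-6) = -42 - 102 = -144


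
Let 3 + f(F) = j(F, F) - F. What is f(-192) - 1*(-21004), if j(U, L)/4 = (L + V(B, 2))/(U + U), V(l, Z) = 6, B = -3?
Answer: 339119/16 ≈ 21195.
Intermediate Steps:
j(U, L) = 2*(6 + L)/U (j(U, L) = 4*((L + 6)/(U + U)) = 4*((6 + L)/((2*U))) = 4*((6 + L)*(1/(2*U))) = 4*((6 + L)/(2*U)) = 2*(6 + L)/U)
f(F) = -3 - F + 2*(6 + F)/F (f(F) = -3 + (2*(6 + F)/F - F) = -3 + (-F + 2*(6 + F)/F) = -3 - F + 2*(6 + F)/F)
f(-192) - 1*(-21004) = (-1 - 1*(-192) + 12/(-192)) - 1*(-21004) = (-1 + 192 + 12*(-1/192)) + 21004 = (-1 + 192 - 1/16) + 21004 = 3055/16 + 21004 = 339119/16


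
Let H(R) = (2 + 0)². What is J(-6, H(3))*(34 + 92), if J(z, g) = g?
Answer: 504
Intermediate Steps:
H(R) = 4 (H(R) = 2² = 4)
J(-6, H(3))*(34 + 92) = 4*(34 + 92) = 4*126 = 504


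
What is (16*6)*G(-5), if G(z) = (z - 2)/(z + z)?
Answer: 336/5 ≈ 67.200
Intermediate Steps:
G(z) = (-2 + z)/(2*z) (G(z) = (-2 + z)/((2*z)) = (-2 + z)*(1/(2*z)) = (-2 + z)/(2*z))
(16*6)*G(-5) = (16*6)*((½)*(-2 - 5)/(-5)) = 96*((½)*(-⅕)*(-7)) = 96*(7/10) = 336/5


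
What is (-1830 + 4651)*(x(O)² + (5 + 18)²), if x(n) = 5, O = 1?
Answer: 1562834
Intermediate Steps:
(-1830 + 4651)*(x(O)² + (5 + 18)²) = (-1830 + 4651)*(5² + (5 + 18)²) = 2821*(25 + 23²) = 2821*(25 + 529) = 2821*554 = 1562834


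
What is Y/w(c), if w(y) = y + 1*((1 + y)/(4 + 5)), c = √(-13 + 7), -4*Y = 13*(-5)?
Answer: 585/2404 - 2925*I*√6/1202 ≈ 0.24334 - 5.9607*I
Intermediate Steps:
Y = 65/4 (Y = -13*(-5)/4 = -¼*(-65) = 65/4 ≈ 16.250)
c = I*√6 (c = √(-6) = I*√6 ≈ 2.4495*I)
w(y) = ⅑ + 10*y/9 (w(y) = y + 1*((1 + y)/9) = y + 1*((1 + y)*(⅑)) = y + 1*(⅑ + y/9) = y + (⅑ + y/9) = ⅑ + 10*y/9)
Y/w(c) = 65/(4*(⅑ + 10*(I*√6)/9)) = 65/(4*(⅑ + 10*I*√6/9))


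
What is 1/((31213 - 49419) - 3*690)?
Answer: -1/20276 ≈ -4.9319e-5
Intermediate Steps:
1/((31213 - 49419) - 3*690) = 1/(-18206 - 2070) = 1/(-20276) = -1/20276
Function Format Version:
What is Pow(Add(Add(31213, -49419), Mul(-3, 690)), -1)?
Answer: Rational(-1, 20276) ≈ -4.9319e-5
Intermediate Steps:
Pow(Add(Add(31213, -49419), Mul(-3, 690)), -1) = Pow(Add(-18206, -2070), -1) = Pow(-20276, -1) = Rational(-1, 20276)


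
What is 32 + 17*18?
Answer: 338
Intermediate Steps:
32 + 17*18 = 32 + 306 = 338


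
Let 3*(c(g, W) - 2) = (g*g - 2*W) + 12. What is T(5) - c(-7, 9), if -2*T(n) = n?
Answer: -113/6 ≈ -18.833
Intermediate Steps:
c(g, W) = 6 - 2*W/3 + g²/3 (c(g, W) = 2 + ((g*g - 2*W) + 12)/3 = 2 + ((g² - 2*W) + 12)/3 = 2 + (12 + g² - 2*W)/3 = 2 + (4 - 2*W/3 + g²/3) = 6 - 2*W/3 + g²/3)
T(n) = -n/2
T(5) - c(-7, 9) = -½*5 - (6 - ⅔*9 + (⅓)*(-7)²) = -5/2 - (6 - 6 + (⅓)*49) = -5/2 - (6 - 6 + 49/3) = -5/2 - 1*49/3 = -5/2 - 49/3 = -113/6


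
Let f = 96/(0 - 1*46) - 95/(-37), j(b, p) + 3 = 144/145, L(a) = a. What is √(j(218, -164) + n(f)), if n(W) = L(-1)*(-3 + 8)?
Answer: 2*I*√36830/145 ≈ 2.6471*I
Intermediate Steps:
j(b, p) = -291/145 (j(b, p) = -3 + 144/145 = -291/145)
f = 409/851 (f = 96/(0 - 46) - 95*(-1/37) = 96/(-46) + 95/37 = 96*(-1/46) + 95/37 = -48/23 + 95/37 = 409/851 ≈ 0.48061)
n(W) = -5 (n(W) = -(-3 + 8) = -1*5 = -5)
√(j(218, -164) + n(f)) = √(-291/145 - 5) = √(-1016/145) = 2*I*√36830/145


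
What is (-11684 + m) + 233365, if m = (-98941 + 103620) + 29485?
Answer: 255845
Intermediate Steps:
m = 34164 (m = 4679 + 29485 = 34164)
(-11684 + m) + 233365 = (-11684 + 34164) + 233365 = 22480 + 233365 = 255845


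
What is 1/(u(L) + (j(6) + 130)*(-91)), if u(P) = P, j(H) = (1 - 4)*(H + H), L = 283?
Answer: -1/8271 ≈ -0.00012090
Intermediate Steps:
j(H) = -6*H
1/(u(L) + (j(6) + 130)*(-91)) = 1/(283 + (-6*6 + 130)*(-91)) = 1/(283 + (-36 + 130)*(-91)) = 1/(283 + 94*(-91)) = 1/(283 - 8554) = 1/(-8271) = -1/8271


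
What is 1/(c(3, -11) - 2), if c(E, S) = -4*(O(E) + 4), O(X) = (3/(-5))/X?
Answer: -5/86 ≈ -0.058140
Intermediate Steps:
O(X) = -3/(5*X) (O(X) = (3*(-⅕))/X = -3/(5*X))
c(E, S) = -16 + 12/(5*E) (c(E, S) = -4*(-3/(5*E) + 4) = -4*(4 - 3/(5*E)) = -16 + 12/(5*E))
1/(c(3, -11) - 2) = 1/((-16 + (12/5)/3) - 2) = 1/((-16 + (12/5)*(⅓)) - 2) = 1/((-16 + ⅘) - 2) = 1/(-76/5 - 2) = 1/(-86/5) = -5/86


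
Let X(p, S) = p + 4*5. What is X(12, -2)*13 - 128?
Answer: 288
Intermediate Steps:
X(p, S) = 20 + p (X(p, S) = p + 20 = 20 + p)
X(12, -2)*13 - 128 = (20 + 12)*13 - 128 = 32*13 - 128 = 416 - 128 = 288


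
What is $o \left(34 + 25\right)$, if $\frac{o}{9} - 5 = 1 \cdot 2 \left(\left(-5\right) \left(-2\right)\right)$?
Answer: $13275$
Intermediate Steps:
$o = 225$ ($o = 45 + 9 \cdot 1 \cdot 2 \left(\left(-5\right) \left(-2\right)\right) = 45 + 9 \cdot 2 \cdot 10 = 45 + 9 \cdot 20 = 45 + 180 = 225$)
$o \left(34 + 25\right) = 225 \left(34 + 25\right) = 225 \cdot 59 = 13275$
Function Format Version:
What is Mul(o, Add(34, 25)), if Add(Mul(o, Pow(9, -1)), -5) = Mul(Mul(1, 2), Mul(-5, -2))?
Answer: 13275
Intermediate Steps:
o = 225 (o = Add(45, Mul(9, Mul(Mul(1, 2), Mul(-5, -2)))) = Add(45, Mul(9, Mul(2, 10))) = Add(45, Mul(9, 20)) = Add(45, 180) = 225)
Mul(o, Add(34, 25)) = Mul(225, Add(34, 25)) = Mul(225, 59) = 13275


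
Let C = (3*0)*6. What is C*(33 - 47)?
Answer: 0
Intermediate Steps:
C = 0 (C = 0*6 = 0)
C*(33 - 47) = 0*(33 - 47) = 0*(-14) = 0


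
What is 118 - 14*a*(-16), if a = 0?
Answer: 118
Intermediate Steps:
118 - 14*a*(-16) = 118 - 0*(-16) = 118 - 14*0 = 118 + 0 = 118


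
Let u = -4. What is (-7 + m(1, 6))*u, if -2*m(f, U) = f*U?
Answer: 40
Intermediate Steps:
m(f, U) = -U*f/2 (m(f, U) = -f*U/2 = -U*f/2)
(-7 + m(1, 6))*u = (-7 - ½*6*1)*(-4) = (-7 - 3)*(-4) = -10*(-4) = 40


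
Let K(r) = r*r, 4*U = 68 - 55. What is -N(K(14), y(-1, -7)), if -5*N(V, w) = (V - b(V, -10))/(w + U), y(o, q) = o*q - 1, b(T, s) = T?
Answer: 0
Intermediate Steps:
U = 13/4 (U = (68 - 55)/4 = (¼)*13 = 13/4 ≈ 3.2500)
K(r) = r²
y(o, q) = -1 + o*q
N(V, w) = 0 (N(V, w) = -(V - V)/(5*(w + 13/4)) = -0/(13/4 + w) = -⅕*0 = 0)
-N(K(14), y(-1, -7)) = -1*0 = 0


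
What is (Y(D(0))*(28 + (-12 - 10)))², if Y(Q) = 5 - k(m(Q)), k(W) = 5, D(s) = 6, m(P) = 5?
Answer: 0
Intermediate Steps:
Y(Q) = 0 (Y(Q) = 5 - 1*5 = 5 - 5 = 0)
(Y(D(0))*(28 + (-12 - 10)))² = (0*(28 + (-12 - 10)))² = (0*(28 - 22))² = (0*6)² = 0² = 0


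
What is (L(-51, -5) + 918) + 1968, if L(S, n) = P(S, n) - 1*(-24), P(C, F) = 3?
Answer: 2913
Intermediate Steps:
L(S, n) = 27 (L(S, n) = 3 - 1*(-24) = 3 + 24 = 27)
(L(-51, -5) + 918) + 1968 = (27 + 918) + 1968 = 945 + 1968 = 2913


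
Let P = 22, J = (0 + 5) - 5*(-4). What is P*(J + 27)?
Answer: 1144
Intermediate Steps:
J = 25 (J = 5 + 20 = 25)
P*(J + 27) = 22*(25 + 27) = 22*52 = 1144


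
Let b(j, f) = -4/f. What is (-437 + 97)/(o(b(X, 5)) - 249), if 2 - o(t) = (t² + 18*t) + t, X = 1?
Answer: 8500/5811 ≈ 1.4627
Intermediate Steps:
o(t) = 2 - t² - 19*t (o(t) = 2 - ((t² + 18*t) + t) = 2 - (t² + 19*t) = 2 + (-t² - 19*t) = 2 - t² - 19*t)
(-437 + 97)/(o(b(X, 5)) - 249) = (-437 + 97)/((2 - (-4/5)² - (-76)/5) - 249) = -340/((2 - (-4*⅕)² - (-76)/5) - 249) = -340/((2 - (-⅘)² - 19*(-⅘)) - 249) = -340/((2 - 1*16/25 + 76/5) - 249) = -340/((2 - 16/25 + 76/5) - 249) = -340/(414/25 - 249) = -340/(-5811/25) = -340*(-25/5811) = 8500/5811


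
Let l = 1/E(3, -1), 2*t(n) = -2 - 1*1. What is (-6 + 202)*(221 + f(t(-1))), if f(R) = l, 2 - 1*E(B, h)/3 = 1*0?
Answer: 130046/3 ≈ 43349.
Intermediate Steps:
E(B, h) = 6 (E(B, h) = 6 - 3*0 = 6 + 0 = 6)
t(n) = -3/2 (t(n) = (-2 - 1*1)/2 = (-2 - 1)/2 = (½)*(-3) = -3/2)
l = ⅙ (l = 1/6 = ⅙ ≈ 0.16667)
f(R) = ⅙
(-6 + 202)*(221 + f(t(-1))) = (-6 + 202)*(221 + ⅙) = 196*(1327/6) = 130046/3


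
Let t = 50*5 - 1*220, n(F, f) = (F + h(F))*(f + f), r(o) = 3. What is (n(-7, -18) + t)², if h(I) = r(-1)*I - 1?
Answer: 1153476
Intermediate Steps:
h(I) = -1 + 3*I (h(I) = 3*I - 1 = -1 + 3*I)
n(F, f) = 2*f*(-1 + 4*F) (n(F, f) = (F + (-1 + 3*F))*(f + f) = (-1 + 4*F)*(2*f) = 2*f*(-1 + 4*F))
t = 30 (t = 250 - 220 = 30)
(n(-7, -18) + t)² = (2*(-18)*(-1 + 4*(-7)) + 30)² = (2*(-18)*(-1 - 28) + 30)² = (2*(-18)*(-29) + 30)² = (1044 + 30)² = 1074² = 1153476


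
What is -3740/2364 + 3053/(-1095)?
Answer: -942716/215715 ≈ -4.3702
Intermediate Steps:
-3740/2364 + 3053/(-1095) = -3740*1/2364 + 3053*(-1/1095) = -935/591 - 3053/1095 = -942716/215715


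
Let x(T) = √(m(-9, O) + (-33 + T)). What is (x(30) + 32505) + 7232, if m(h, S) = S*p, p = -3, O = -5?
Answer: 39737 + 2*√3 ≈ 39740.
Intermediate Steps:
m(h, S) = -3*S (m(h, S) = S*(-3) = -3*S)
x(T) = √(-18 + T) (x(T) = √(-3*(-5) + (-33 + T)) = √(15 + (-33 + T)) = √(-18 + T))
(x(30) + 32505) + 7232 = (√(-18 + 30) + 32505) + 7232 = (√12 + 32505) + 7232 = (2*√3 + 32505) + 7232 = (32505 + 2*√3) + 7232 = 39737 + 2*√3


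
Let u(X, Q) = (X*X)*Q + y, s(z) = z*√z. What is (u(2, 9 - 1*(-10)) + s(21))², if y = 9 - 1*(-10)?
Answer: 18286 + 3990*√21 ≈ 36571.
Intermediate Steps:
y = 19 (y = 9 + 10 = 19)
s(z) = z^(3/2)
u(X, Q) = 19 + Q*X² (u(X, Q) = (X*X)*Q + 19 = X²*Q + 19 = Q*X² + 19 = 19 + Q*X²)
(u(2, 9 - 1*(-10)) + s(21))² = ((19 + (9 - 1*(-10))*2²) + 21^(3/2))² = ((19 + (9 + 10)*4) + 21*√21)² = ((19 + 19*4) + 21*√21)² = ((19 + 76) + 21*√21)² = (95 + 21*√21)²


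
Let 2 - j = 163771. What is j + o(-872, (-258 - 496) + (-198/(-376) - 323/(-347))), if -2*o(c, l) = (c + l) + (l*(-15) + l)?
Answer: -21948590447/130472 ≈ -1.6822e+5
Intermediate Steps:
j = -163769 (j = 2 - 1*163771 = 2 - 163771 = -163769)
o(c, l) = -c/2 + 13*l/2 (o(c, l) = -((c + l) + (l*(-15) + l))/2 = -((c + l) + (-15*l + l))/2 = -((c + l) - 14*l)/2 = -(c - 13*l)/2 = -c/2 + 13*l/2)
j + o(-872, (-258 - 496) + (-198/(-376) - 323/(-347))) = -163769 + (-½*(-872) + 13*((-258 - 496) + (-198/(-376) - 323/(-347)))/2) = -163769 + (436 + 13*(-754 + (-198*(-1/376) - 323*(-1/347)))/2) = -163769 + (436 + 13*(-754 + (99/188 + 323/347))/2) = -163769 + (436 + 13*(-754 + 95077/65236)/2) = -163769 + (436 + (13/2)*(-49092867/65236)) = -163769 + (436 - 638207271/130472) = -163769 - 581321479/130472 = -21948590447/130472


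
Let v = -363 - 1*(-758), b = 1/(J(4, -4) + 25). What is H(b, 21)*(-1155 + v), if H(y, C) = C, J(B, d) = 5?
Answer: -15960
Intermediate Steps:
b = 1/30 (b = 1/(5 + 25) = 1/30 ≈ 0.033333)
v = 395 (v = -363 + 758 = 395)
H(b, 21)*(-1155 + v) = 21*(-1155 + 395) = 21*(-760) = -15960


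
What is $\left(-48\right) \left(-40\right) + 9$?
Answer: $1929$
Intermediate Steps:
$\left(-48\right) \left(-40\right) + 9 = 1920 + 9 = 1929$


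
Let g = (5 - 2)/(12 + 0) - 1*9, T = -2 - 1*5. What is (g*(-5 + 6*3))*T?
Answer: 3185/4 ≈ 796.25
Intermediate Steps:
T = -7 (T = -2 - 5 = -7)
g = -35/4 (g = 3/12 - 9 = 3*(1/12) - 9 = 1/4 - 9 = -35/4 ≈ -8.7500)
(g*(-5 + 6*3))*T = -35*(-5 + 6*3)/4*(-7) = -35*(-5 + 18)/4*(-7) = -35/4*13*(-7) = -455/4*(-7) = 3185/4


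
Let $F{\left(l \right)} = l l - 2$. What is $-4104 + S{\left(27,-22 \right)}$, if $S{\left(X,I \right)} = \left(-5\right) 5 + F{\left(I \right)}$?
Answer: $-3647$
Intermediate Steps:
$F{\left(l \right)} = -2 + l^{2}$ ($F{\left(l \right)} = l^{2} - 2 = -2 + l^{2}$)
$S{\left(X,I \right)} = -27 + I^{2}$ ($S{\left(X,I \right)} = \left(-5\right) 5 + \left(-2 + I^{2}\right) = -25 + \left(-2 + I^{2}\right) = -27 + I^{2}$)
$-4104 + S{\left(27,-22 \right)} = -4104 - \left(27 - \left(-22\right)^{2}\right) = -4104 + \left(-27 + 484\right) = -4104 + 457 = -3647$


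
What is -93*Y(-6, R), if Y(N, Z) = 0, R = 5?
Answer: 0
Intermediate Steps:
-93*Y(-6, R) = -93*0 = 0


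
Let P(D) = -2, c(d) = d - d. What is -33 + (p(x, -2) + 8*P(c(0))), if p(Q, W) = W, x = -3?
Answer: -51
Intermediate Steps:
c(d) = 0
-33 + (p(x, -2) + 8*P(c(0))) = -33 + (-2 + 8*(-2)) = -33 + (-2 - 16) = -33 - 18 = -51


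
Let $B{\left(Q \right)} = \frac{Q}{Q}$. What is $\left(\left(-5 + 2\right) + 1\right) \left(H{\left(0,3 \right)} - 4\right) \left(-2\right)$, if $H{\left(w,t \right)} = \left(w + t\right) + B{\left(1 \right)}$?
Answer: $0$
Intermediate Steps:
$B{\left(Q \right)} = 1$
$H{\left(w,t \right)} = 1 + t + w$ ($H{\left(w,t \right)} = \left(w + t\right) + 1 = \left(t + w\right) + 1 = 1 + t + w$)
$\left(\left(-5 + 2\right) + 1\right) \left(H{\left(0,3 \right)} - 4\right) \left(-2\right) = \left(\left(-5 + 2\right) + 1\right) \left(\left(1 + 3 + 0\right) - 4\right) \left(-2\right) = \left(-3 + 1\right) \left(4 - 4\right) \left(-2\right) = \left(-2\right) 0 \left(-2\right) = 0 \left(-2\right) = 0$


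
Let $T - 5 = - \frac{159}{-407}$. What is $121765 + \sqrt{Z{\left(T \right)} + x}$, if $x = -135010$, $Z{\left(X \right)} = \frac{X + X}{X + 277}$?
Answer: $121765 + \frac{i \sqrt{1783426847633886}}{114933} \approx 1.2177 \cdot 10^{5} + 367.44 i$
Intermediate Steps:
$T = \frac{2194}{407}$ ($T = 5 - \frac{159}{-407} = 5 - - \frac{159}{407} = 5 + \frac{159}{407} = \frac{2194}{407} \approx 5.3907$)
$Z{\left(X \right)} = \frac{2 X}{277 + X}$
$121765 + \sqrt{Z{\left(T \right)} + x} = 121765 + \sqrt{2 \cdot \frac{2194}{407} \frac{1}{277 + \frac{2194}{407}} - 135010} = 121765 + \sqrt{2 \cdot \frac{2194}{407} \frac{1}{\frac{114933}{407}} - 135010} = 121765 + \sqrt{2 \cdot \frac{2194}{407} \cdot \frac{407}{114933} - 135010} = 121765 + \sqrt{\frac{4388}{114933} - 135010} = 121765 + \sqrt{- \frac{15517099942}{114933}} = 121765 + \frac{i \sqrt{1783426847633886}}{114933}$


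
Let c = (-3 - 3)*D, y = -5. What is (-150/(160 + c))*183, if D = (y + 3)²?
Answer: -13725/68 ≈ -201.84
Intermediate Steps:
D = 4 (D = (-5 + 3)² = (-2)² = 4)
c = -24 (c = (-3 - 3)*4 = -6*4 = -24)
(-150/(160 + c))*183 = (-150/(160 - 24))*183 = (-150/136)*183 = ((1/136)*(-150))*183 = -75/68*183 = -13725/68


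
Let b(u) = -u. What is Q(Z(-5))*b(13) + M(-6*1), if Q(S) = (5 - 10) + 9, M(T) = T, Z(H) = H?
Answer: -58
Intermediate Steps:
Q(S) = 4 (Q(S) = -5 + 9 = 4)
Q(Z(-5))*b(13) + M(-6*1) = 4*(-1*13) - 6*1 = 4*(-13) - 6 = -52 - 6 = -58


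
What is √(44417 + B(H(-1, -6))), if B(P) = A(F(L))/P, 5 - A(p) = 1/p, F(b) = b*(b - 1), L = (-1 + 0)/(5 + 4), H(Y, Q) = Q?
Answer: √39975765/30 ≈ 210.75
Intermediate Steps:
L = -⅑ (L = -1/9 = -1*⅑ = -⅑ ≈ -0.11111)
F(b) = b*(-1 + b)
A(p) = 5 - 1/p
B(P) = -31/(10*P) (B(P) = (5 - 1/((-(-1 - ⅑)/9)))/P = (5 - 1/((-⅑*(-10/9))))/P = (5 - 1/10/81)/P = (5 - 1*81/10)/P = (5 - 81/10)/P = -31/(10*P))
√(44417 + B(H(-1, -6))) = √(44417 - 31/10/(-6)) = √(44417 - 31/10*(-⅙)) = √(44417 + 31/60) = √(2665051/60) = √39975765/30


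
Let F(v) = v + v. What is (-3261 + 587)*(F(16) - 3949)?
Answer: 10474058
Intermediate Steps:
F(v) = 2*v
(-3261 + 587)*(F(16) - 3949) = (-3261 + 587)*(2*16 - 3949) = -2674*(32 - 3949) = -2674*(-3917) = 10474058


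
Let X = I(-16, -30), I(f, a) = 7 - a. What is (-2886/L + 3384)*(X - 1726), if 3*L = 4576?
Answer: -1005378939/176 ≈ -5.7124e+6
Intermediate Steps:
L = 4576/3 (L = (1/3)*4576 = 4576/3 ≈ 1525.3)
X = 37 (X = 7 - 1*(-30) = 7 + 30 = 37)
(-2886/L + 3384)*(X - 1726) = (-2886/4576/3 + 3384)*(37 - 1726) = (-2886*3/4576 + 3384)*(-1689) = (-333/176 + 3384)*(-1689) = (595251/176)*(-1689) = -1005378939/176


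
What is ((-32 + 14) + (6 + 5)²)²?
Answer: 10609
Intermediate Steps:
((-32 + 14) + (6 + 5)²)² = (-18 + 11²)² = (-18 + 121)² = 103² = 10609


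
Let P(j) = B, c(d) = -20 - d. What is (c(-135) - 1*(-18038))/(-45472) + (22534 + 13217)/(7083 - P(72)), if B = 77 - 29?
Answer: 71331577/15233120 ≈ 4.6827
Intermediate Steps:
B = 48
P(j) = 48
(c(-135) - 1*(-18038))/(-45472) + (22534 + 13217)/(7083 - P(72)) = ((-20 - 1*(-135)) - 1*(-18038))/(-45472) + (22534 + 13217)/(7083 - 1*48) = ((-20 + 135) + 18038)*(-1/45472) + 35751/(7083 - 48) = (115 + 18038)*(-1/45472) + 35751/7035 = 18153*(-1/45472) + 35751*(1/7035) = -18153/45472 + 11917/2345 = 71331577/15233120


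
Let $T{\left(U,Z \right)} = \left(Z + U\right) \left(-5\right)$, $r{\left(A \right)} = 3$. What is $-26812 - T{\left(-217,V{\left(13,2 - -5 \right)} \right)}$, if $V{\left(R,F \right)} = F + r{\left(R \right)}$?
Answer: $-27847$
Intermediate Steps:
$V{\left(R,F \right)} = 3 + F$ ($V{\left(R,F \right)} = F + 3 = 3 + F$)
$T{\left(U,Z \right)} = - 5 U - 5 Z$ ($T{\left(U,Z \right)} = \left(U + Z\right) \left(-5\right) = - 5 U - 5 Z$)
$-26812 - T{\left(-217,V{\left(13,2 - -5 \right)} \right)} = -26812 - \left(\left(-5\right) \left(-217\right) - 5 \left(3 + \left(2 - -5\right)\right)\right) = -26812 - \left(1085 - 5 \left(3 + \left(2 + 5\right)\right)\right) = -26812 - \left(1085 - 5 \left(3 + 7\right)\right) = -26812 - \left(1085 - 50\right) = -26812 - 1035 = -27847$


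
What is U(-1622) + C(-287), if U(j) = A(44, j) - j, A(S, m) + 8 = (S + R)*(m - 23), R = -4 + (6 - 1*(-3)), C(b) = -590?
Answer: -79581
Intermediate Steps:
R = 5 (R = -4 + (6 + 3) = -4 + 9 = 5)
A(S, m) = -8 + (-23 + m)*(5 + S) (A(S, m) = -8 + (S + 5)*(m - 23) = -8 + (5 + S)*(-23 + m) = -8 + (-23 + m)*(5 + S))
U(j) = -1135 + 48*j (U(j) = (-123 - 23*44 + 5*j + 44*j) - j = (-123 - 1012 + 5*j + 44*j) - j = (-1135 + 49*j) - j = -1135 + 48*j)
U(-1622) + C(-287) = (-1135 + 48*(-1622)) - 590 = (-1135 - 77856) - 590 = -78991 - 590 = -79581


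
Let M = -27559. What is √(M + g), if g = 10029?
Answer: I*√17530 ≈ 132.4*I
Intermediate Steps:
√(M + g) = √(-27559 + 10029) = √(-17530) = I*√17530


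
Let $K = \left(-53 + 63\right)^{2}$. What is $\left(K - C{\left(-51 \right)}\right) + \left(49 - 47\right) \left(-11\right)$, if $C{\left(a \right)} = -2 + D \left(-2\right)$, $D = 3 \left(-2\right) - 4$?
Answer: $60$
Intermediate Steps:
$K = 100$ ($K = 10^{2} = 100$)
$D = -10$ ($D = -6 - 4 = -10$)
$C{\left(a \right)} = 18$ ($C{\left(a \right)} = -2 - -20 = -2 + 20 = 18$)
$\left(K - C{\left(-51 \right)}\right) + \left(49 - 47\right) \left(-11\right) = \left(100 - 18\right) + \left(49 - 47\right) \left(-11\right) = \left(100 - 18\right) + 2 \left(-11\right) = 82 - 22 = 60$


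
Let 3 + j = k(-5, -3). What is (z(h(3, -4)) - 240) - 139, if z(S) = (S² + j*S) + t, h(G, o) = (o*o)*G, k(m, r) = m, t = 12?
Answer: 1553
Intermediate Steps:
j = -8 (j = -3 - 5 = -8)
h(G, o) = G*o² (h(G, o) = o²*G = G*o²)
z(S) = 12 + S² - 8*S (z(S) = (S² - 8*S) + 12 = 12 + S² - 8*S)
(z(h(3, -4)) - 240) - 139 = ((12 + (3*(-4)²)² - 24*(-4)²) - 240) - 139 = ((12 + (3*16)² - 24*16) - 240) - 139 = ((12 + 48² - 8*48) - 240) - 139 = ((12 + 2304 - 384) - 240) - 139 = (1932 - 240) - 139 = 1692 - 139 = 1553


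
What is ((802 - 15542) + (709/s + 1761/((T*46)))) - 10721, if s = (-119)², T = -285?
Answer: -1575622789947/61883570 ≈ -25461.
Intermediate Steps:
s = 14161
((802 - 15542) + (709/s + 1761/((T*46)))) - 10721 = ((802 - 15542) + (709/14161 + 1761/((-285*46)))) - 10721 = (-14740 + (709*(1/14161) + 1761/(-13110))) - 10721 = (-14740 + (709/14161 + 1761*(-1/13110))) - 10721 = (-14740 + (709/14161 - 587/4370)) - 10721 = (-14740 - 5214177/61883570) - 10721 = -912169035977/61883570 - 10721 = -1575622789947/61883570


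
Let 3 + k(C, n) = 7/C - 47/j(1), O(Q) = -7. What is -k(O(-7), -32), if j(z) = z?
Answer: 51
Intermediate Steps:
k(C, n) = -50 + 7/C (k(C, n) = -3 + (7/C - 47/1) = -3 + (7/C - 47*1) = -3 + (7/C - 47) = -3 + (-47 + 7/C) = -50 + 7/C)
-k(O(-7), -32) = -(-50 + 7/(-7)) = -(-50 + 7*(-1/7)) = -(-50 - 1) = -1*(-51) = 51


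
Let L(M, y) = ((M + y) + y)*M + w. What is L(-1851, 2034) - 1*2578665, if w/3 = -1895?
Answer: -6688017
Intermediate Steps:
w = -5685 (w = 3*(-1895) = -5685)
L(M, y) = -5685 + M*(M + 2*y) (L(M, y) = ((M + y) + y)*M - 5685 = (M + 2*y)*M - 5685 = M*(M + 2*y) - 5685 = -5685 + M*(M + 2*y))
L(-1851, 2034) - 1*2578665 = (-5685 + (-1851)² + 2*(-1851)*2034) - 1*2578665 = (-5685 + 3426201 - 7529868) - 2578665 = -4109352 - 2578665 = -6688017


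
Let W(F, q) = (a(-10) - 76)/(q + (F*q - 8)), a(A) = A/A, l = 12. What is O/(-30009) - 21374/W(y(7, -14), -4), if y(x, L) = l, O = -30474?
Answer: -855165698/50015 ≈ -17098.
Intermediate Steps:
y(x, L) = 12
a(A) = 1
W(F, q) = -75/(-8 + q + F*q) (W(F, q) = (1 - 76)/(q + (F*q - 8)) = -75/(q + (-8 + F*q)) = -75/(-8 + q + F*q))
O/(-30009) - 21374/W(y(7, -14), -4) = -30474/(-30009) - 21374/((-75/(-8 - 4 + 12*(-4)))) = -30474*(-1/30009) - 21374/((-75/(-8 - 4 - 48))) = 10158/10003 - 21374/((-75/(-60))) = 10158/10003 - 21374/((-75*(-1/60))) = 10158/10003 - 21374/5/4 = 10158/10003 - 21374*⅘ = 10158/10003 - 85496/5 = -855165698/50015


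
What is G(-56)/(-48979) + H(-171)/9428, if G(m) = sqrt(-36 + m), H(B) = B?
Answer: -171/9428 - 2*I*sqrt(23)/48979 ≈ -0.018137 - 0.00019583*I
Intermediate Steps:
G(-56)/(-48979) + H(-171)/9428 = sqrt(-36 - 56)/(-48979) - 171/9428 = sqrt(-92)*(-1/48979) - 171*1/9428 = (2*I*sqrt(23))*(-1/48979) - 171/9428 = -2*I*sqrt(23)/48979 - 171/9428 = -171/9428 - 2*I*sqrt(23)/48979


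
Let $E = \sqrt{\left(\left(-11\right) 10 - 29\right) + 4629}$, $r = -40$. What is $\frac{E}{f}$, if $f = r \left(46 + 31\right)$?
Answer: $- \frac{\sqrt{4490}}{3080} \approx -0.021756$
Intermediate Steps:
$f = -3080$ ($f = - 40 \left(46 + 31\right) = \left(-40\right) 77 = -3080$)
$E = \sqrt{4490}$ ($E = \sqrt{\left(-110 - 29\right) + 4629} = \sqrt{-139 + 4629} = \sqrt{4490} \approx 67.007$)
$\frac{E}{f} = \frac{\sqrt{4490}}{-3080} = \sqrt{4490} \left(- \frac{1}{3080}\right) = - \frac{\sqrt{4490}}{3080}$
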